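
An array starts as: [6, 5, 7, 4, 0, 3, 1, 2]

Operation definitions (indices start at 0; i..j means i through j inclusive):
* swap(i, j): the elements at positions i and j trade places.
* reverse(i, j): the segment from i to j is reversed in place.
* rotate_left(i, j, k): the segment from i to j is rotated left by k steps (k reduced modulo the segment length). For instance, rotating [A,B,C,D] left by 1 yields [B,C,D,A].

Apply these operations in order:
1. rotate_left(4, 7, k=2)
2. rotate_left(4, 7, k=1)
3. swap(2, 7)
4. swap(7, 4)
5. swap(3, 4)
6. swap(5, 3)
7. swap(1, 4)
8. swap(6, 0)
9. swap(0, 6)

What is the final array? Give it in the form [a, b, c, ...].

After 1 (rotate_left(4, 7, k=2)): [6, 5, 7, 4, 1, 2, 0, 3]
After 2 (rotate_left(4, 7, k=1)): [6, 5, 7, 4, 2, 0, 3, 1]
After 3 (swap(2, 7)): [6, 5, 1, 4, 2, 0, 3, 7]
After 4 (swap(7, 4)): [6, 5, 1, 4, 7, 0, 3, 2]
After 5 (swap(3, 4)): [6, 5, 1, 7, 4, 0, 3, 2]
After 6 (swap(5, 3)): [6, 5, 1, 0, 4, 7, 3, 2]
After 7 (swap(1, 4)): [6, 4, 1, 0, 5, 7, 3, 2]
After 8 (swap(6, 0)): [3, 4, 1, 0, 5, 7, 6, 2]
After 9 (swap(0, 6)): [6, 4, 1, 0, 5, 7, 3, 2]

Answer: [6, 4, 1, 0, 5, 7, 3, 2]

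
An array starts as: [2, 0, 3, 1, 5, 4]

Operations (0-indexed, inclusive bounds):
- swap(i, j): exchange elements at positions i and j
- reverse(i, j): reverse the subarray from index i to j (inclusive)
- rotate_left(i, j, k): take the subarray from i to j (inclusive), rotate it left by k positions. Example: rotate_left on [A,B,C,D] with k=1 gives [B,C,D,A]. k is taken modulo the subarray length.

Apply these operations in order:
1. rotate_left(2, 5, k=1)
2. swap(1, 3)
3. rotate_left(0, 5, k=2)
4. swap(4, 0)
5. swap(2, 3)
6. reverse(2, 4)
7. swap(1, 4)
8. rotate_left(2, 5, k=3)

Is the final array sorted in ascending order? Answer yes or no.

After 1 (rotate_left(2, 5, k=1)): [2, 0, 1, 5, 4, 3]
After 2 (swap(1, 3)): [2, 5, 1, 0, 4, 3]
After 3 (rotate_left(0, 5, k=2)): [1, 0, 4, 3, 2, 5]
After 4 (swap(4, 0)): [2, 0, 4, 3, 1, 5]
After 5 (swap(2, 3)): [2, 0, 3, 4, 1, 5]
After 6 (reverse(2, 4)): [2, 0, 1, 4, 3, 5]
After 7 (swap(1, 4)): [2, 3, 1, 4, 0, 5]
After 8 (rotate_left(2, 5, k=3)): [2, 3, 5, 1, 4, 0]

Answer: no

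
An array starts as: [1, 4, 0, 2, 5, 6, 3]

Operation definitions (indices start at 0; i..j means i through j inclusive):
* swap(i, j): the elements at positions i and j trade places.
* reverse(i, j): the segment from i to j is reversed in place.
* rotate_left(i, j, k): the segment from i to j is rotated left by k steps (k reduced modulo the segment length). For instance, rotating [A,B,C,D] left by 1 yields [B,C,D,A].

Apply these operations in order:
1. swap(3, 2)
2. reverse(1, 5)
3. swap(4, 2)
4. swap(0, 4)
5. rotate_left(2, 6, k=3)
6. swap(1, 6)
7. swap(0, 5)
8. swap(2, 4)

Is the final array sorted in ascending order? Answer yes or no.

After 1 (swap(3, 2)): [1, 4, 2, 0, 5, 6, 3]
After 2 (reverse(1, 5)): [1, 6, 5, 0, 2, 4, 3]
After 3 (swap(4, 2)): [1, 6, 2, 0, 5, 4, 3]
After 4 (swap(0, 4)): [5, 6, 2, 0, 1, 4, 3]
After 5 (rotate_left(2, 6, k=3)): [5, 6, 4, 3, 2, 0, 1]
After 6 (swap(1, 6)): [5, 1, 4, 3, 2, 0, 6]
After 7 (swap(0, 5)): [0, 1, 4, 3, 2, 5, 6]
After 8 (swap(2, 4)): [0, 1, 2, 3, 4, 5, 6]

Answer: yes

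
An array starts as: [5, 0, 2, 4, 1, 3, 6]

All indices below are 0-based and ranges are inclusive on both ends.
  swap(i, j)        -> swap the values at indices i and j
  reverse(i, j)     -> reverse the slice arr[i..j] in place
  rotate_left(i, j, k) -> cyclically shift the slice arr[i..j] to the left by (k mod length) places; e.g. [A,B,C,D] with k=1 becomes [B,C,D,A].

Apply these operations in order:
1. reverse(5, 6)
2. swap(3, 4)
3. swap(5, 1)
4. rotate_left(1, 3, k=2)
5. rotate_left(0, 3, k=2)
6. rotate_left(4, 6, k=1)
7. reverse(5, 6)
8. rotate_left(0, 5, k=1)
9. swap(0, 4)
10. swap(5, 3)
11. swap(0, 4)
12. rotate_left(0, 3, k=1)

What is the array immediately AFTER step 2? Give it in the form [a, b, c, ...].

After 1 (reverse(5, 6)): [5, 0, 2, 4, 1, 6, 3]
After 2 (swap(3, 4)): [5, 0, 2, 1, 4, 6, 3]

Answer: [5, 0, 2, 1, 4, 6, 3]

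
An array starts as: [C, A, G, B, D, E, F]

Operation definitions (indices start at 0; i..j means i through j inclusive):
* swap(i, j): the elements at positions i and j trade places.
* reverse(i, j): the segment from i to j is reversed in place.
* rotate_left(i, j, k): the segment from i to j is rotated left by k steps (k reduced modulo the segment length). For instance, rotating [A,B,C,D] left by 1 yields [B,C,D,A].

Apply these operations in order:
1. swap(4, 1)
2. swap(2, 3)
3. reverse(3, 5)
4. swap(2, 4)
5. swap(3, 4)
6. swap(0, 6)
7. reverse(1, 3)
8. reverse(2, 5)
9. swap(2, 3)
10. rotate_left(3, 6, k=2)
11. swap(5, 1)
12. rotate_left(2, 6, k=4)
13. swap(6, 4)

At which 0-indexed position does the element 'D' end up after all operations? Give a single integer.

Answer: 2

Derivation:
After 1 (swap(4, 1)): [C, D, G, B, A, E, F]
After 2 (swap(2, 3)): [C, D, B, G, A, E, F]
After 3 (reverse(3, 5)): [C, D, B, E, A, G, F]
After 4 (swap(2, 4)): [C, D, A, E, B, G, F]
After 5 (swap(3, 4)): [C, D, A, B, E, G, F]
After 6 (swap(0, 6)): [F, D, A, B, E, G, C]
After 7 (reverse(1, 3)): [F, B, A, D, E, G, C]
After 8 (reverse(2, 5)): [F, B, G, E, D, A, C]
After 9 (swap(2, 3)): [F, B, E, G, D, A, C]
After 10 (rotate_left(3, 6, k=2)): [F, B, E, A, C, G, D]
After 11 (swap(5, 1)): [F, G, E, A, C, B, D]
After 12 (rotate_left(2, 6, k=4)): [F, G, D, E, A, C, B]
After 13 (swap(6, 4)): [F, G, D, E, B, C, A]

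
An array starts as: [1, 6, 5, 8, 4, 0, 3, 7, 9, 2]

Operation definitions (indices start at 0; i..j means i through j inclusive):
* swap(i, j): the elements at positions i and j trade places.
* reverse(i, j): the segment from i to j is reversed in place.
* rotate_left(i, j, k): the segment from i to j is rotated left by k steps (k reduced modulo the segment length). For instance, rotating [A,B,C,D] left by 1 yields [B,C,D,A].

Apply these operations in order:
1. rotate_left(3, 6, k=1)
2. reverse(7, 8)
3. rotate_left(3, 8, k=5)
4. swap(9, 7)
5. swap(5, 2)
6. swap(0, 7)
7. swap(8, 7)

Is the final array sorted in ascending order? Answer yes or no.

Answer: no

Derivation:
After 1 (rotate_left(3, 6, k=1)): [1, 6, 5, 4, 0, 3, 8, 7, 9, 2]
After 2 (reverse(7, 8)): [1, 6, 5, 4, 0, 3, 8, 9, 7, 2]
After 3 (rotate_left(3, 8, k=5)): [1, 6, 5, 7, 4, 0, 3, 8, 9, 2]
After 4 (swap(9, 7)): [1, 6, 5, 7, 4, 0, 3, 2, 9, 8]
After 5 (swap(5, 2)): [1, 6, 0, 7, 4, 5, 3, 2, 9, 8]
After 6 (swap(0, 7)): [2, 6, 0, 7, 4, 5, 3, 1, 9, 8]
After 7 (swap(8, 7)): [2, 6, 0, 7, 4, 5, 3, 9, 1, 8]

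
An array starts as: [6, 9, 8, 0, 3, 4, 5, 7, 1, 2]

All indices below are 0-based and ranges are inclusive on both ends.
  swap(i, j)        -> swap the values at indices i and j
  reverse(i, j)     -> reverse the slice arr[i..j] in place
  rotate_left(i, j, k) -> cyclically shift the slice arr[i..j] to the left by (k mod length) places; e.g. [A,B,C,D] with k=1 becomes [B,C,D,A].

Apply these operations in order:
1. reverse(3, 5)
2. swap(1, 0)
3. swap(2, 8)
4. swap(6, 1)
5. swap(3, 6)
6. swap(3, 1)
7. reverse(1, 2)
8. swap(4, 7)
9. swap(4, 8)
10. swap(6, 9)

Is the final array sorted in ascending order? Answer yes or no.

Answer: no

Derivation:
After 1 (reverse(3, 5)): [6, 9, 8, 4, 3, 0, 5, 7, 1, 2]
After 2 (swap(1, 0)): [9, 6, 8, 4, 3, 0, 5, 7, 1, 2]
After 3 (swap(2, 8)): [9, 6, 1, 4, 3, 0, 5, 7, 8, 2]
After 4 (swap(6, 1)): [9, 5, 1, 4, 3, 0, 6, 7, 8, 2]
After 5 (swap(3, 6)): [9, 5, 1, 6, 3, 0, 4, 7, 8, 2]
After 6 (swap(3, 1)): [9, 6, 1, 5, 3, 0, 4, 7, 8, 2]
After 7 (reverse(1, 2)): [9, 1, 6, 5, 3, 0, 4, 7, 8, 2]
After 8 (swap(4, 7)): [9, 1, 6, 5, 7, 0, 4, 3, 8, 2]
After 9 (swap(4, 8)): [9, 1, 6, 5, 8, 0, 4, 3, 7, 2]
After 10 (swap(6, 9)): [9, 1, 6, 5, 8, 0, 2, 3, 7, 4]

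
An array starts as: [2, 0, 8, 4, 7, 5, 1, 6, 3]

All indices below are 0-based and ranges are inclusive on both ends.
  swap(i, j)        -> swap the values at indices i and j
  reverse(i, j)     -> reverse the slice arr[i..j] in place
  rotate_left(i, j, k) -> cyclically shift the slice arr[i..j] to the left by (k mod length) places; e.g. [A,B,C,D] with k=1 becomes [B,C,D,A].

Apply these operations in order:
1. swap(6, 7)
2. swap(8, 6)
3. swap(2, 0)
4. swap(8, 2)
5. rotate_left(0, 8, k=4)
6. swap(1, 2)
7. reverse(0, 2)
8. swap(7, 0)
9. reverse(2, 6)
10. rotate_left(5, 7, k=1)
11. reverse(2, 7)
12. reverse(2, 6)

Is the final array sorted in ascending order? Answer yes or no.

Answer: no

Derivation:
After 1 (swap(6, 7)): [2, 0, 8, 4, 7, 5, 6, 1, 3]
After 2 (swap(8, 6)): [2, 0, 8, 4, 7, 5, 3, 1, 6]
After 3 (swap(2, 0)): [8, 0, 2, 4, 7, 5, 3, 1, 6]
After 4 (swap(8, 2)): [8, 0, 6, 4, 7, 5, 3, 1, 2]
After 5 (rotate_left(0, 8, k=4)): [7, 5, 3, 1, 2, 8, 0, 6, 4]
After 6 (swap(1, 2)): [7, 3, 5, 1, 2, 8, 0, 6, 4]
After 7 (reverse(0, 2)): [5, 3, 7, 1, 2, 8, 0, 6, 4]
After 8 (swap(7, 0)): [6, 3, 7, 1, 2, 8, 0, 5, 4]
After 9 (reverse(2, 6)): [6, 3, 0, 8, 2, 1, 7, 5, 4]
After 10 (rotate_left(5, 7, k=1)): [6, 3, 0, 8, 2, 7, 5, 1, 4]
After 11 (reverse(2, 7)): [6, 3, 1, 5, 7, 2, 8, 0, 4]
After 12 (reverse(2, 6)): [6, 3, 8, 2, 7, 5, 1, 0, 4]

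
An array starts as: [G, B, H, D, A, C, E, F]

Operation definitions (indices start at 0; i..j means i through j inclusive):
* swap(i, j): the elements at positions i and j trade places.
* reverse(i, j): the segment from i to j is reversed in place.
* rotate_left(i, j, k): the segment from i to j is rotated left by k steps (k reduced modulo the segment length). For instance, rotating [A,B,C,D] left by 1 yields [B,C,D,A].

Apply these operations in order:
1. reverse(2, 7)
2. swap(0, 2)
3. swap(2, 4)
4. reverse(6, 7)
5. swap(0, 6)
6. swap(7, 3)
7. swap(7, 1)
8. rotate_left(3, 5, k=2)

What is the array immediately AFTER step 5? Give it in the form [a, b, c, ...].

After 1 (reverse(2, 7)): [G, B, F, E, C, A, D, H]
After 2 (swap(0, 2)): [F, B, G, E, C, A, D, H]
After 3 (swap(2, 4)): [F, B, C, E, G, A, D, H]
After 4 (reverse(6, 7)): [F, B, C, E, G, A, H, D]
After 5 (swap(0, 6)): [H, B, C, E, G, A, F, D]

Answer: [H, B, C, E, G, A, F, D]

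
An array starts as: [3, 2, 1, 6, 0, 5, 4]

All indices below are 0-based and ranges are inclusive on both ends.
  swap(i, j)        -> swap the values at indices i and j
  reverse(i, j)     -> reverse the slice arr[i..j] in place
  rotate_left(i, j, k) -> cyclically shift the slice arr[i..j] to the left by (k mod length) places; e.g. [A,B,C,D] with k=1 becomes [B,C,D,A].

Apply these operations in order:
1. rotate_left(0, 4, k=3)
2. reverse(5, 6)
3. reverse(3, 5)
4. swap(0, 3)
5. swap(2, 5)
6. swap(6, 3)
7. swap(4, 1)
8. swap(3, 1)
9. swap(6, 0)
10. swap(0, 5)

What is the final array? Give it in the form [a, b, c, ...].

Answer: [3, 5, 2, 1, 0, 6, 4]

Derivation:
After 1 (rotate_left(0, 4, k=3)): [6, 0, 3, 2, 1, 5, 4]
After 2 (reverse(5, 6)): [6, 0, 3, 2, 1, 4, 5]
After 3 (reverse(3, 5)): [6, 0, 3, 4, 1, 2, 5]
After 4 (swap(0, 3)): [4, 0, 3, 6, 1, 2, 5]
After 5 (swap(2, 5)): [4, 0, 2, 6, 1, 3, 5]
After 6 (swap(6, 3)): [4, 0, 2, 5, 1, 3, 6]
After 7 (swap(4, 1)): [4, 1, 2, 5, 0, 3, 6]
After 8 (swap(3, 1)): [4, 5, 2, 1, 0, 3, 6]
After 9 (swap(6, 0)): [6, 5, 2, 1, 0, 3, 4]
After 10 (swap(0, 5)): [3, 5, 2, 1, 0, 6, 4]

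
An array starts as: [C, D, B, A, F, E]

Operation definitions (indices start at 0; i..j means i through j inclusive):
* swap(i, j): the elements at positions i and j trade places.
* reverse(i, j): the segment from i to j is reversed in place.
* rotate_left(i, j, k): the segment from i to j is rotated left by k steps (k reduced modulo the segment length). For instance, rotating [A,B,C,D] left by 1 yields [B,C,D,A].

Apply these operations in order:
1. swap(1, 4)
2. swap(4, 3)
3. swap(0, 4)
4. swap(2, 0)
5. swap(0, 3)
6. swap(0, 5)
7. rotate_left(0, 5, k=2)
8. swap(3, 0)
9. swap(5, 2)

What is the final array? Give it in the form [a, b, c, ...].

After 1 (swap(1, 4)): [C, F, B, A, D, E]
After 2 (swap(4, 3)): [C, F, B, D, A, E]
After 3 (swap(0, 4)): [A, F, B, D, C, E]
After 4 (swap(2, 0)): [B, F, A, D, C, E]
After 5 (swap(0, 3)): [D, F, A, B, C, E]
After 6 (swap(0, 5)): [E, F, A, B, C, D]
After 7 (rotate_left(0, 5, k=2)): [A, B, C, D, E, F]
After 8 (swap(3, 0)): [D, B, C, A, E, F]
After 9 (swap(5, 2)): [D, B, F, A, E, C]

Answer: [D, B, F, A, E, C]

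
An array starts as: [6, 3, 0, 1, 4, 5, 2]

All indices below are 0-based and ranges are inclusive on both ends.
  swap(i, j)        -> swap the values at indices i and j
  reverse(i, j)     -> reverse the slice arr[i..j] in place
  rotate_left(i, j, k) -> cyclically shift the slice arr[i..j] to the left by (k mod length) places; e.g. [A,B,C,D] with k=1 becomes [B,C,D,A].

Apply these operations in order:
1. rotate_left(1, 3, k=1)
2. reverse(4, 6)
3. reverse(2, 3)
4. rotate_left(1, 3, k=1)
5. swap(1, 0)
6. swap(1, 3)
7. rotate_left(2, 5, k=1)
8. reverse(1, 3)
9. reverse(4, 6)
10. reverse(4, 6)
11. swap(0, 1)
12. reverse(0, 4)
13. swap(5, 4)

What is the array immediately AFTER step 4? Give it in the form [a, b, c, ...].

After 1 (rotate_left(1, 3, k=1)): [6, 0, 1, 3, 4, 5, 2]
After 2 (reverse(4, 6)): [6, 0, 1, 3, 2, 5, 4]
After 3 (reverse(2, 3)): [6, 0, 3, 1, 2, 5, 4]
After 4 (rotate_left(1, 3, k=1)): [6, 3, 1, 0, 2, 5, 4]

Answer: [6, 3, 1, 0, 2, 5, 4]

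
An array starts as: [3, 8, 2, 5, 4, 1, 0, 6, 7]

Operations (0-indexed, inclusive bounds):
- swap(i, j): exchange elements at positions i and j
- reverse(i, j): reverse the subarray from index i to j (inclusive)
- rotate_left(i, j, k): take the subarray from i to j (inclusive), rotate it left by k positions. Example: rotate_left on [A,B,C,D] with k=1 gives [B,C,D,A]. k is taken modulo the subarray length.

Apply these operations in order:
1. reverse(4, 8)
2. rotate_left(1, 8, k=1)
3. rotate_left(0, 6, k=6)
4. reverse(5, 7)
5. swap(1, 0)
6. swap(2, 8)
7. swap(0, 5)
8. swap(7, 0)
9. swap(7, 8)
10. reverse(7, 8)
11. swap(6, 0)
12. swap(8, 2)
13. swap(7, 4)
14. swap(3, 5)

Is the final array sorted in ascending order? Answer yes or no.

Answer: yes

Derivation:
After 1 (reverse(4, 8)): [3, 8, 2, 5, 7, 6, 0, 1, 4]
After 2 (rotate_left(1, 8, k=1)): [3, 2, 5, 7, 6, 0, 1, 4, 8]
After 3 (rotate_left(0, 6, k=6)): [1, 3, 2, 5, 7, 6, 0, 4, 8]
After 4 (reverse(5, 7)): [1, 3, 2, 5, 7, 4, 0, 6, 8]
After 5 (swap(1, 0)): [3, 1, 2, 5, 7, 4, 0, 6, 8]
After 6 (swap(2, 8)): [3, 1, 8, 5, 7, 4, 0, 6, 2]
After 7 (swap(0, 5)): [4, 1, 8, 5, 7, 3, 0, 6, 2]
After 8 (swap(7, 0)): [6, 1, 8, 5, 7, 3, 0, 4, 2]
After 9 (swap(7, 8)): [6, 1, 8, 5, 7, 3, 0, 2, 4]
After 10 (reverse(7, 8)): [6, 1, 8, 5, 7, 3, 0, 4, 2]
After 11 (swap(6, 0)): [0, 1, 8, 5, 7, 3, 6, 4, 2]
After 12 (swap(8, 2)): [0, 1, 2, 5, 7, 3, 6, 4, 8]
After 13 (swap(7, 4)): [0, 1, 2, 5, 4, 3, 6, 7, 8]
After 14 (swap(3, 5)): [0, 1, 2, 3, 4, 5, 6, 7, 8]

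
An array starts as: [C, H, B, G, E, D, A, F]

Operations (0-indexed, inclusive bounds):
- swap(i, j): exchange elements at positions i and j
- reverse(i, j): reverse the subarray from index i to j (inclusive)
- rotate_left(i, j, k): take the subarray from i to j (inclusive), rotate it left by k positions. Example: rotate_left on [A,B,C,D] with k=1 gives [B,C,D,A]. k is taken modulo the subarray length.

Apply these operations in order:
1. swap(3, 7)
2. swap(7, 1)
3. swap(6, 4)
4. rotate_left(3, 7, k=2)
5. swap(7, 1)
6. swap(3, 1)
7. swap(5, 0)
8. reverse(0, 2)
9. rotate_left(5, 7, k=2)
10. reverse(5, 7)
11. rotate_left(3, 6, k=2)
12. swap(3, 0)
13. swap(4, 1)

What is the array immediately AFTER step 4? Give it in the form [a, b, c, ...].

Answer: [C, G, B, D, E, H, F, A]

Derivation:
After 1 (swap(3, 7)): [C, H, B, F, E, D, A, G]
After 2 (swap(7, 1)): [C, G, B, F, E, D, A, H]
After 3 (swap(6, 4)): [C, G, B, F, A, D, E, H]
After 4 (rotate_left(3, 7, k=2)): [C, G, B, D, E, H, F, A]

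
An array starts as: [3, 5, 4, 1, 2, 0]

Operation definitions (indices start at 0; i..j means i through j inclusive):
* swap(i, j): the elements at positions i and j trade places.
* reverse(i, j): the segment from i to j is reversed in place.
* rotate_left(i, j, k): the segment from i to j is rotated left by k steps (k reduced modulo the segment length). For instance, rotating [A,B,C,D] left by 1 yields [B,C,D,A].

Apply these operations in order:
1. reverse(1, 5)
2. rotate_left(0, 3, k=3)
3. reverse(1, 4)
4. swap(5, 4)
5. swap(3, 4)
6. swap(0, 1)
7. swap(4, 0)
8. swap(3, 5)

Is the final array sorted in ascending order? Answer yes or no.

Answer: yes

Derivation:
After 1 (reverse(1, 5)): [3, 0, 2, 1, 4, 5]
After 2 (rotate_left(0, 3, k=3)): [1, 3, 0, 2, 4, 5]
After 3 (reverse(1, 4)): [1, 4, 2, 0, 3, 5]
After 4 (swap(5, 4)): [1, 4, 2, 0, 5, 3]
After 5 (swap(3, 4)): [1, 4, 2, 5, 0, 3]
After 6 (swap(0, 1)): [4, 1, 2, 5, 0, 3]
After 7 (swap(4, 0)): [0, 1, 2, 5, 4, 3]
After 8 (swap(3, 5)): [0, 1, 2, 3, 4, 5]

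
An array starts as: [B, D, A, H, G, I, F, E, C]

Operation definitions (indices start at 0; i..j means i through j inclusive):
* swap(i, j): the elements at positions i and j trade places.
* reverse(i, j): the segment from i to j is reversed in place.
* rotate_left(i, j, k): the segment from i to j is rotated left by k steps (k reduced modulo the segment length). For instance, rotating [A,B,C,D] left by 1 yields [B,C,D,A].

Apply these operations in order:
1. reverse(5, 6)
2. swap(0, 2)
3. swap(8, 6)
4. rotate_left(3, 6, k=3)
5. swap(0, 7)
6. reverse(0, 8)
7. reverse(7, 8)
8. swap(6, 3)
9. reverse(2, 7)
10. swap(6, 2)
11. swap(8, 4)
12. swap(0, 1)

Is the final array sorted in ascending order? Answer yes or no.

After 1 (reverse(5, 6)): [B, D, A, H, G, F, I, E, C]
After 2 (swap(0, 2)): [A, D, B, H, G, F, I, E, C]
After 3 (swap(8, 6)): [A, D, B, H, G, F, C, E, I]
After 4 (rotate_left(3, 6, k=3)): [A, D, B, C, H, G, F, E, I]
After 5 (swap(0, 7)): [E, D, B, C, H, G, F, A, I]
After 6 (reverse(0, 8)): [I, A, F, G, H, C, B, D, E]
After 7 (reverse(7, 8)): [I, A, F, G, H, C, B, E, D]
After 8 (swap(6, 3)): [I, A, F, B, H, C, G, E, D]
After 9 (reverse(2, 7)): [I, A, E, G, C, H, B, F, D]
After 10 (swap(6, 2)): [I, A, B, G, C, H, E, F, D]
After 11 (swap(8, 4)): [I, A, B, G, D, H, E, F, C]
After 12 (swap(0, 1)): [A, I, B, G, D, H, E, F, C]

Answer: no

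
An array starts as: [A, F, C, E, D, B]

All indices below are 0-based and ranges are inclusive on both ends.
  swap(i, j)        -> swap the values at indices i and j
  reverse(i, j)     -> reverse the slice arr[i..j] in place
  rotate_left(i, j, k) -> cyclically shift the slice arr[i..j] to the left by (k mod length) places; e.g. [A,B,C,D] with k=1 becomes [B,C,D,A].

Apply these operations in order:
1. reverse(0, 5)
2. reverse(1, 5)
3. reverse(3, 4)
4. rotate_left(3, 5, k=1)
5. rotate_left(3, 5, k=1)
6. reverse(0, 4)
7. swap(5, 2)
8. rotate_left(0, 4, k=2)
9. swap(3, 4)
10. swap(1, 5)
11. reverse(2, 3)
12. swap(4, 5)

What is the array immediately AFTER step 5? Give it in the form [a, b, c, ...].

Answer: [B, A, F, D, E, C]

Derivation:
After 1 (reverse(0, 5)): [B, D, E, C, F, A]
After 2 (reverse(1, 5)): [B, A, F, C, E, D]
After 3 (reverse(3, 4)): [B, A, F, E, C, D]
After 4 (rotate_left(3, 5, k=1)): [B, A, F, C, D, E]
After 5 (rotate_left(3, 5, k=1)): [B, A, F, D, E, C]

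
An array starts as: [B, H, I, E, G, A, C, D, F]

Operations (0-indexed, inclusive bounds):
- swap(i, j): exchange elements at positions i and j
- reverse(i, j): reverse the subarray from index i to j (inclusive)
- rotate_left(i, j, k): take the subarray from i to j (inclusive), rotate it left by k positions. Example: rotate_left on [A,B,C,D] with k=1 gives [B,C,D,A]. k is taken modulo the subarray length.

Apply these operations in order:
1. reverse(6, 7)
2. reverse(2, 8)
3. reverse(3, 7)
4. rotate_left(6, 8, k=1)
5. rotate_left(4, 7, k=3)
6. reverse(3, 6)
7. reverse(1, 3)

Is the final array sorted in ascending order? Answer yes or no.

After 1 (reverse(6, 7)): [B, H, I, E, G, A, D, C, F]
After 2 (reverse(2, 8)): [B, H, F, C, D, A, G, E, I]
After 3 (reverse(3, 7)): [B, H, F, E, G, A, D, C, I]
After 4 (rotate_left(6, 8, k=1)): [B, H, F, E, G, A, C, I, D]
After 5 (rotate_left(4, 7, k=3)): [B, H, F, E, I, G, A, C, D]
After 6 (reverse(3, 6)): [B, H, F, A, G, I, E, C, D]
After 7 (reverse(1, 3)): [B, A, F, H, G, I, E, C, D]

Answer: no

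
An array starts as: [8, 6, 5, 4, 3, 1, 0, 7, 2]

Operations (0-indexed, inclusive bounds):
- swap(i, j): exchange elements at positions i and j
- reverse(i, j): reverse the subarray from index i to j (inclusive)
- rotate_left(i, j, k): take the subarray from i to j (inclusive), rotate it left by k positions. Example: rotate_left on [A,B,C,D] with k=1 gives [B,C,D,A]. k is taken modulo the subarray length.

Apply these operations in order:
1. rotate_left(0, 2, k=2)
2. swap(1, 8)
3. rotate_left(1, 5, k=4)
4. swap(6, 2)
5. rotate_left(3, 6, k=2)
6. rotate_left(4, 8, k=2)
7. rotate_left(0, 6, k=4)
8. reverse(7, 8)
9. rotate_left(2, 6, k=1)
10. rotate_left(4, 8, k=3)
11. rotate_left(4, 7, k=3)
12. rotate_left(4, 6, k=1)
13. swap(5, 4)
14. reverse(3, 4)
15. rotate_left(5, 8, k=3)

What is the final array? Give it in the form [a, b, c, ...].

After 1 (rotate_left(0, 2, k=2)): [5, 8, 6, 4, 3, 1, 0, 7, 2]
After 2 (swap(1, 8)): [5, 2, 6, 4, 3, 1, 0, 7, 8]
After 3 (rotate_left(1, 5, k=4)): [5, 1, 2, 6, 4, 3, 0, 7, 8]
After 4 (swap(6, 2)): [5, 1, 0, 6, 4, 3, 2, 7, 8]
After 5 (rotate_left(3, 6, k=2)): [5, 1, 0, 3, 2, 6, 4, 7, 8]
After 6 (rotate_left(4, 8, k=2)): [5, 1, 0, 3, 4, 7, 8, 2, 6]
After 7 (rotate_left(0, 6, k=4)): [4, 7, 8, 5, 1, 0, 3, 2, 6]
After 8 (reverse(7, 8)): [4, 7, 8, 5, 1, 0, 3, 6, 2]
After 9 (rotate_left(2, 6, k=1)): [4, 7, 5, 1, 0, 3, 8, 6, 2]
After 10 (rotate_left(4, 8, k=3)): [4, 7, 5, 1, 6, 2, 0, 3, 8]
After 11 (rotate_left(4, 7, k=3)): [4, 7, 5, 1, 3, 6, 2, 0, 8]
After 12 (rotate_left(4, 6, k=1)): [4, 7, 5, 1, 6, 2, 3, 0, 8]
After 13 (swap(5, 4)): [4, 7, 5, 1, 2, 6, 3, 0, 8]
After 14 (reverse(3, 4)): [4, 7, 5, 2, 1, 6, 3, 0, 8]
After 15 (rotate_left(5, 8, k=3)): [4, 7, 5, 2, 1, 8, 6, 3, 0]

Answer: [4, 7, 5, 2, 1, 8, 6, 3, 0]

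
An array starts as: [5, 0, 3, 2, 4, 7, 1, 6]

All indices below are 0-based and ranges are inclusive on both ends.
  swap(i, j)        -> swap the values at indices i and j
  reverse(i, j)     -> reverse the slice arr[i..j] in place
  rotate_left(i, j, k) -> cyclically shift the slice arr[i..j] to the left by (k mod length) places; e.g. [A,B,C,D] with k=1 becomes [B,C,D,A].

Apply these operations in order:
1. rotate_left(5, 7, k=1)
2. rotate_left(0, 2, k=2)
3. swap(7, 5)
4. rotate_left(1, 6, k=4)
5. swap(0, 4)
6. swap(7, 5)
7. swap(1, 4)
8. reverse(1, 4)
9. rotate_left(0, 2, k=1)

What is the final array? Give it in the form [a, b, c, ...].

After 1 (rotate_left(5, 7, k=1)): [5, 0, 3, 2, 4, 1, 6, 7]
After 2 (rotate_left(0, 2, k=2)): [3, 5, 0, 2, 4, 1, 6, 7]
After 3 (swap(7, 5)): [3, 5, 0, 2, 4, 7, 6, 1]
After 4 (rotate_left(1, 6, k=4)): [3, 7, 6, 5, 0, 2, 4, 1]
After 5 (swap(0, 4)): [0, 7, 6, 5, 3, 2, 4, 1]
After 6 (swap(7, 5)): [0, 7, 6, 5, 3, 1, 4, 2]
After 7 (swap(1, 4)): [0, 3, 6, 5, 7, 1, 4, 2]
After 8 (reverse(1, 4)): [0, 7, 5, 6, 3, 1, 4, 2]
After 9 (rotate_left(0, 2, k=1)): [7, 5, 0, 6, 3, 1, 4, 2]

Answer: [7, 5, 0, 6, 3, 1, 4, 2]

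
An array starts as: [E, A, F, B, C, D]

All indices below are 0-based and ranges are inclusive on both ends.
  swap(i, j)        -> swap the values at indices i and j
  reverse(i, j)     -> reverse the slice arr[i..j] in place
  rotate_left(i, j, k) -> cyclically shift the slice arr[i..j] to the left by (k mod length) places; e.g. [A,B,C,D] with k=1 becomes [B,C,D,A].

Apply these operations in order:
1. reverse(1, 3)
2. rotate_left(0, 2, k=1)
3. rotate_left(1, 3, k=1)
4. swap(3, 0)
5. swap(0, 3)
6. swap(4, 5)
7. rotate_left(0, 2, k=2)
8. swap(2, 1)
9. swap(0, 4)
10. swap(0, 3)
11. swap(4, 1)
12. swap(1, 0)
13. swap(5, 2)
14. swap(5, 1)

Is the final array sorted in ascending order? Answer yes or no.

Answer: yes

Derivation:
After 1 (reverse(1, 3)): [E, B, F, A, C, D]
After 2 (rotate_left(0, 2, k=1)): [B, F, E, A, C, D]
After 3 (rotate_left(1, 3, k=1)): [B, E, A, F, C, D]
After 4 (swap(3, 0)): [F, E, A, B, C, D]
After 5 (swap(0, 3)): [B, E, A, F, C, D]
After 6 (swap(4, 5)): [B, E, A, F, D, C]
After 7 (rotate_left(0, 2, k=2)): [A, B, E, F, D, C]
After 8 (swap(2, 1)): [A, E, B, F, D, C]
After 9 (swap(0, 4)): [D, E, B, F, A, C]
After 10 (swap(0, 3)): [F, E, B, D, A, C]
After 11 (swap(4, 1)): [F, A, B, D, E, C]
After 12 (swap(1, 0)): [A, F, B, D, E, C]
After 13 (swap(5, 2)): [A, F, C, D, E, B]
After 14 (swap(5, 1)): [A, B, C, D, E, F]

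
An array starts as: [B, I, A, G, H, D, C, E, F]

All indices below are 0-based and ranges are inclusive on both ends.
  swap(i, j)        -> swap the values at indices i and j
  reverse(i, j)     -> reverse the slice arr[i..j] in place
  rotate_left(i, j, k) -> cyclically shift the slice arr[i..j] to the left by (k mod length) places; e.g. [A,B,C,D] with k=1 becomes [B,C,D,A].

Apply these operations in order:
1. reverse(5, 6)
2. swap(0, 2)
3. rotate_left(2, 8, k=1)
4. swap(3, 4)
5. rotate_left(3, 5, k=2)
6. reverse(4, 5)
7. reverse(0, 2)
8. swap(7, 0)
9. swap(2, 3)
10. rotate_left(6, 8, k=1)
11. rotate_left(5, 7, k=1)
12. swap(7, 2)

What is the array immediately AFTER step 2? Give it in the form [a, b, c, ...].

After 1 (reverse(5, 6)): [B, I, A, G, H, C, D, E, F]
After 2 (swap(0, 2)): [A, I, B, G, H, C, D, E, F]

Answer: [A, I, B, G, H, C, D, E, F]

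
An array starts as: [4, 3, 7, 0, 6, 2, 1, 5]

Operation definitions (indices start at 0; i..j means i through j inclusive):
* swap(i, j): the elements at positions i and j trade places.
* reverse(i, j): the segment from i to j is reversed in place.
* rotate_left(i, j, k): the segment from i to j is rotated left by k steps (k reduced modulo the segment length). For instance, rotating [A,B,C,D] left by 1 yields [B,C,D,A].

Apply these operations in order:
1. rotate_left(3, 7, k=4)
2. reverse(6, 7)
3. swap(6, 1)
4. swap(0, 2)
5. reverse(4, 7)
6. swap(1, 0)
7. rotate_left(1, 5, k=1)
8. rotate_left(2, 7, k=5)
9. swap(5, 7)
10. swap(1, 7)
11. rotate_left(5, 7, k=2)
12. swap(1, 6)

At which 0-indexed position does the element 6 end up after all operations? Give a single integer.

Answer: 1

Derivation:
After 1 (rotate_left(3, 7, k=4)): [4, 3, 7, 5, 0, 6, 2, 1]
After 2 (reverse(6, 7)): [4, 3, 7, 5, 0, 6, 1, 2]
After 3 (swap(6, 1)): [4, 1, 7, 5, 0, 6, 3, 2]
After 4 (swap(0, 2)): [7, 1, 4, 5, 0, 6, 3, 2]
After 5 (reverse(4, 7)): [7, 1, 4, 5, 2, 3, 6, 0]
After 6 (swap(1, 0)): [1, 7, 4, 5, 2, 3, 6, 0]
After 7 (rotate_left(1, 5, k=1)): [1, 4, 5, 2, 3, 7, 6, 0]
After 8 (rotate_left(2, 7, k=5)): [1, 4, 0, 5, 2, 3, 7, 6]
After 9 (swap(5, 7)): [1, 4, 0, 5, 2, 6, 7, 3]
After 10 (swap(1, 7)): [1, 3, 0, 5, 2, 6, 7, 4]
After 11 (rotate_left(5, 7, k=2)): [1, 3, 0, 5, 2, 4, 6, 7]
After 12 (swap(1, 6)): [1, 6, 0, 5, 2, 4, 3, 7]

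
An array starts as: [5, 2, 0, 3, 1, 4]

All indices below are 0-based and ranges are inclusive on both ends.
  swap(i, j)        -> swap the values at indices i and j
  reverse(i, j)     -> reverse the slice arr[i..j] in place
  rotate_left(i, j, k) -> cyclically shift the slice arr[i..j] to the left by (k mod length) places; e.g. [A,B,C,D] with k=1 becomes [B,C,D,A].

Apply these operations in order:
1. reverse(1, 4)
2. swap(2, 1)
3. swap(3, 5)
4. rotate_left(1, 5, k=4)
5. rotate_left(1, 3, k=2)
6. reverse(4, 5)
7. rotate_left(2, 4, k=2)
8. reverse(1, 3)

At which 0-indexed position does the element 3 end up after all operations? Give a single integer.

Answer: 4

Derivation:
After 1 (reverse(1, 4)): [5, 1, 3, 0, 2, 4]
After 2 (swap(2, 1)): [5, 3, 1, 0, 2, 4]
After 3 (swap(3, 5)): [5, 3, 1, 4, 2, 0]
After 4 (rotate_left(1, 5, k=4)): [5, 0, 3, 1, 4, 2]
After 5 (rotate_left(1, 3, k=2)): [5, 1, 0, 3, 4, 2]
After 6 (reverse(4, 5)): [5, 1, 0, 3, 2, 4]
After 7 (rotate_left(2, 4, k=2)): [5, 1, 2, 0, 3, 4]
After 8 (reverse(1, 3)): [5, 0, 2, 1, 3, 4]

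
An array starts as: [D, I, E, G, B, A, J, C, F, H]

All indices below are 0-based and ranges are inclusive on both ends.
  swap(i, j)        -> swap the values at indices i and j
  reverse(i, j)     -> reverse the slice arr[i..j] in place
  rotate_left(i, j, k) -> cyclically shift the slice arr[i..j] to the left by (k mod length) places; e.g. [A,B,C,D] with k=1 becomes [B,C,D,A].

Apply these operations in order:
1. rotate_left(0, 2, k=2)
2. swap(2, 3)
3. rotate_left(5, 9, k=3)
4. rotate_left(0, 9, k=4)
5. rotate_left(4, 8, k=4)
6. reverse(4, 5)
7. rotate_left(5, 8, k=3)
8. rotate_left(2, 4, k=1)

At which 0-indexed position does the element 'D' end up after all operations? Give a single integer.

After 1 (rotate_left(0, 2, k=2)): [E, D, I, G, B, A, J, C, F, H]
After 2 (swap(2, 3)): [E, D, G, I, B, A, J, C, F, H]
After 3 (rotate_left(5, 9, k=3)): [E, D, G, I, B, F, H, A, J, C]
After 4 (rotate_left(0, 9, k=4)): [B, F, H, A, J, C, E, D, G, I]
After 5 (rotate_left(4, 8, k=4)): [B, F, H, A, G, J, C, E, D, I]
After 6 (reverse(4, 5)): [B, F, H, A, J, G, C, E, D, I]
After 7 (rotate_left(5, 8, k=3)): [B, F, H, A, J, D, G, C, E, I]
After 8 (rotate_left(2, 4, k=1)): [B, F, A, J, H, D, G, C, E, I]

Answer: 5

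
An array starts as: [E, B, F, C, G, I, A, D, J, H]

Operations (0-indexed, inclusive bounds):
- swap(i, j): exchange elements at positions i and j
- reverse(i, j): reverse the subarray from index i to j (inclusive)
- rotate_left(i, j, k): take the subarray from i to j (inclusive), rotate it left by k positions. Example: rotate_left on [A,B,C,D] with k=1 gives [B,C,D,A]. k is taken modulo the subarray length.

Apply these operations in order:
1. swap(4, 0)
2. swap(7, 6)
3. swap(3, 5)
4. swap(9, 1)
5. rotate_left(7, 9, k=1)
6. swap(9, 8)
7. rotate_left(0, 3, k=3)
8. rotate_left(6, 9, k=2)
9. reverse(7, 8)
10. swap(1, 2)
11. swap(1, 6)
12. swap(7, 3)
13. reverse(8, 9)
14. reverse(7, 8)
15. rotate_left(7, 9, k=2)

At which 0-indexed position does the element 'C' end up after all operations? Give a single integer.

Answer: 5

Derivation:
After 1 (swap(4, 0)): [G, B, F, C, E, I, A, D, J, H]
After 2 (swap(7, 6)): [G, B, F, C, E, I, D, A, J, H]
After 3 (swap(3, 5)): [G, B, F, I, E, C, D, A, J, H]
After 4 (swap(9, 1)): [G, H, F, I, E, C, D, A, J, B]
After 5 (rotate_left(7, 9, k=1)): [G, H, F, I, E, C, D, J, B, A]
After 6 (swap(9, 8)): [G, H, F, I, E, C, D, J, A, B]
After 7 (rotate_left(0, 3, k=3)): [I, G, H, F, E, C, D, J, A, B]
After 8 (rotate_left(6, 9, k=2)): [I, G, H, F, E, C, A, B, D, J]
After 9 (reverse(7, 8)): [I, G, H, F, E, C, A, D, B, J]
After 10 (swap(1, 2)): [I, H, G, F, E, C, A, D, B, J]
After 11 (swap(1, 6)): [I, A, G, F, E, C, H, D, B, J]
After 12 (swap(7, 3)): [I, A, G, D, E, C, H, F, B, J]
After 13 (reverse(8, 9)): [I, A, G, D, E, C, H, F, J, B]
After 14 (reverse(7, 8)): [I, A, G, D, E, C, H, J, F, B]
After 15 (rotate_left(7, 9, k=2)): [I, A, G, D, E, C, H, B, J, F]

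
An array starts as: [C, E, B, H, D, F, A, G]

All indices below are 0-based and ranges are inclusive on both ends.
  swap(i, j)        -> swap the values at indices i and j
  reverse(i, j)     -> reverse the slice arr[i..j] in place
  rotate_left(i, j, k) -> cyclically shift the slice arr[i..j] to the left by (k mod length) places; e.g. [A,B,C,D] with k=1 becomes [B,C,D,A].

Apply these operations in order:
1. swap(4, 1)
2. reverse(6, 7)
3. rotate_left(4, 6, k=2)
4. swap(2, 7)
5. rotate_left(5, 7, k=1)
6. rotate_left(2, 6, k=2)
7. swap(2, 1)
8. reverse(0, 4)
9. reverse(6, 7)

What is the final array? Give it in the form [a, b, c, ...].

After 1 (swap(4, 1)): [C, D, B, H, E, F, A, G]
After 2 (reverse(6, 7)): [C, D, B, H, E, F, G, A]
After 3 (rotate_left(4, 6, k=2)): [C, D, B, H, G, E, F, A]
After 4 (swap(2, 7)): [C, D, A, H, G, E, F, B]
After 5 (rotate_left(5, 7, k=1)): [C, D, A, H, G, F, B, E]
After 6 (rotate_left(2, 6, k=2)): [C, D, G, F, B, A, H, E]
After 7 (swap(2, 1)): [C, G, D, F, B, A, H, E]
After 8 (reverse(0, 4)): [B, F, D, G, C, A, H, E]
After 9 (reverse(6, 7)): [B, F, D, G, C, A, E, H]

Answer: [B, F, D, G, C, A, E, H]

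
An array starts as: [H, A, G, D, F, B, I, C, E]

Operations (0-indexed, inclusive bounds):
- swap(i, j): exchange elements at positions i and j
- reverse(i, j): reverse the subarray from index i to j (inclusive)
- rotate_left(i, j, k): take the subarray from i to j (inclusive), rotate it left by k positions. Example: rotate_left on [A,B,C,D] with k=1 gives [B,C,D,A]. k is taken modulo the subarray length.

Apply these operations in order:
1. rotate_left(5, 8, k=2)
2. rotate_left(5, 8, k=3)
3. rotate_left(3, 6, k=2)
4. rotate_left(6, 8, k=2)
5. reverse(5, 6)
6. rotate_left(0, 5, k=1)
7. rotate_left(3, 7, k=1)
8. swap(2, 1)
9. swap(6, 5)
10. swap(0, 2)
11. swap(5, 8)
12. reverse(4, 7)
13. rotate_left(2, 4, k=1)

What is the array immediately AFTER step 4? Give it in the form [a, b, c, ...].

Answer: [H, A, G, I, C, D, B, F, E]

Derivation:
After 1 (rotate_left(5, 8, k=2)): [H, A, G, D, F, C, E, B, I]
After 2 (rotate_left(5, 8, k=3)): [H, A, G, D, F, I, C, E, B]
After 3 (rotate_left(3, 6, k=2)): [H, A, G, I, C, D, F, E, B]
After 4 (rotate_left(6, 8, k=2)): [H, A, G, I, C, D, B, F, E]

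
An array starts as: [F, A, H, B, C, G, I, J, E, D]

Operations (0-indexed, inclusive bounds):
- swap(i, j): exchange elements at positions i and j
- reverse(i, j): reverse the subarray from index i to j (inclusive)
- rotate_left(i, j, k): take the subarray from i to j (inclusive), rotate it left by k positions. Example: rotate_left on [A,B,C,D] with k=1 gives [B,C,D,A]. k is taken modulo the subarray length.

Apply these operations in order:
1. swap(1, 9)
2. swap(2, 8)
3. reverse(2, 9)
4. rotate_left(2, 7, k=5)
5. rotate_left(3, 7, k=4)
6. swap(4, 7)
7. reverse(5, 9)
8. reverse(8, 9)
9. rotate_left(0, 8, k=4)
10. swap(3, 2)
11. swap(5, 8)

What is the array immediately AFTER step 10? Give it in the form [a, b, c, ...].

After 1 (swap(1, 9)): [F, D, H, B, C, G, I, J, E, A]
After 2 (swap(2, 8)): [F, D, E, B, C, G, I, J, H, A]
After 3 (reverse(2, 9)): [F, D, A, H, J, I, G, C, B, E]
After 4 (rotate_left(2, 7, k=5)): [F, D, C, A, H, J, I, G, B, E]
After 5 (rotate_left(3, 7, k=4)): [F, D, C, G, A, H, J, I, B, E]
After 6 (swap(4, 7)): [F, D, C, G, I, H, J, A, B, E]
After 7 (reverse(5, 9)): [F, D, C, G, I, E, B, A, J, H]
After 8 (reverse(8, 9)): [F, D, C, G, I, E, B, A, H, J]
After 9 (rotate_left(0, 8, k=4)): [I, E, B, A, H, F, D, C, G, J]
After 10 (swap(3, 2)): [I, E, A, B, H, F, D, C, G, J]

Answer: [I, E, A, B, H, F, D, C, G, J]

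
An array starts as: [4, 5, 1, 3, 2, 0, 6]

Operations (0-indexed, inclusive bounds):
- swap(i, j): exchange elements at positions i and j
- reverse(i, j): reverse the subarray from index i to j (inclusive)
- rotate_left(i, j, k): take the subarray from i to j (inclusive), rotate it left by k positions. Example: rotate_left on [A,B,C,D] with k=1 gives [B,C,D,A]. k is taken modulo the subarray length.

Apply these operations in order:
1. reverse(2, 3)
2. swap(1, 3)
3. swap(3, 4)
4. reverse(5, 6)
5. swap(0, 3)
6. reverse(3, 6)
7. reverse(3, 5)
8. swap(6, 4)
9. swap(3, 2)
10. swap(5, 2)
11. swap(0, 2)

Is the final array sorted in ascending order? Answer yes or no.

After 1 (reverse(2, 3)): [4, 5, 3, 1, 2, 0, 6]
After 2 (swap(1, 3)): [4, 1, 3, 5, 2, 0, 6]
After 3 (swap(3, 4)): [4, 1, 3, 2, 5, 0, 6]
After 4 (reverse(5, 6)): [4, 1, 3, 2, 5, 6, 0]
After 5 (swap(0, 3)): [2, 1, 3, 4, 5, 6, 0]
After 6 (reverse(3, 6)): [2, 1, 3, 0, 6, 5, 4]
After 7 (reverse(3, 5)): [2, 1, 3, 5, 6, 0, 4]
After 8 (swap(6, 4)): [2, 1, 3, 5, 4, 0, 6]
After 9 (swap(3, 2)): [2, 1, 5, 3, 4, 0, 6]
After 10 (swap(5, 2)): [2, 1, 0, 3, 4, 5, 6]
After 11 (swap(0, 2)): [0, 1, 2, 3, 4, 5, 6]

Answer: yes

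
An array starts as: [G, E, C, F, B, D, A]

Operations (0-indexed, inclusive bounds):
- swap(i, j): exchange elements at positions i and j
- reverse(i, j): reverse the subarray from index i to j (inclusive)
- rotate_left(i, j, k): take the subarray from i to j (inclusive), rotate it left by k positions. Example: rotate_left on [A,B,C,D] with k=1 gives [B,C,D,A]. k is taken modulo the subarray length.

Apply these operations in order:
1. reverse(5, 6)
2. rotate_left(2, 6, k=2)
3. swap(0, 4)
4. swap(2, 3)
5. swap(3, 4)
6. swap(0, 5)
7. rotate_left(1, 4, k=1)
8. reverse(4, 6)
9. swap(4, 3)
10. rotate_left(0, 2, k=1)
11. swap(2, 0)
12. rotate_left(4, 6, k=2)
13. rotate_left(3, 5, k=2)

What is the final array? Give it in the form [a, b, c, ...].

Answer: [C, G, A, B, F, E, D]

Derivation:
After 1 (reverse(5, 6)): [G, E, C, F, B, A, D]
After 2 (rotate_left(2, 6, k=2)): [G, E, B, A, D, C, F]
After 3 (swap(0, 4)): [D, E, B, A, G, C, F]
After 4 (swap(2, 3)): [D, E, A, B, G, C, F]
After 5 (swap(3, 4)): [D, E, A, G, B, C, F]
After 6 (swap(0, 5)): [C, E, A, G, B, D, F]
After 7 (rotate_left(1, 4, k=1)): [C, A, G, B, E, D, F]
After 8 (reverse(4, 6)): [C, A, G, B, F, D, E]
After 9 (swap(4, 3)): [C, A, G, F, B, D, E]
After 10 (rotate_left(0, 2, k=1)): [A, G, C, F, B, D, E]
After 11 (swap(2, 0)): [C, G, A, F, B, D, E]
After 12 (rotate_left(4, 6, k=2)): [C, G, A, F, E, B, D]
After 13 (rotate_left(3, 5, k=2)): [C, G, A, B, F, E, D]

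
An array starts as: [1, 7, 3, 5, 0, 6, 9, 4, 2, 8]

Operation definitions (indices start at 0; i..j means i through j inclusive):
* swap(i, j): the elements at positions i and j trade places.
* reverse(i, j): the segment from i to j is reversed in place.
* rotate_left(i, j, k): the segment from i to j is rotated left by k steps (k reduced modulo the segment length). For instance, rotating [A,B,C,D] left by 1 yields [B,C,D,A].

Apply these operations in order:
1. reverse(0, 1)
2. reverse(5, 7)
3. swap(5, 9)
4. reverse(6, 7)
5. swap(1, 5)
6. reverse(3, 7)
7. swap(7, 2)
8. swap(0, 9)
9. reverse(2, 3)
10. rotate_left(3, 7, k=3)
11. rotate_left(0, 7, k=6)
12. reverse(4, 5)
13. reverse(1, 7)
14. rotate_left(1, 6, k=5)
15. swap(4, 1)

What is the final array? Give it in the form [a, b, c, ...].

Answer: [6, 9, 5, 3, 4, 0, 8, 1, 2, 7]

Derivation:
After 1 (reverse(0, 1)): [7, 1, 3, 5, 0, 6, 9, 4, 2, 8]
After 2 (reverse(5, 7)): [7, 1, 3, 5, 0, 4, 9, 6, 2, 8]
After 3 (swap(5, 9)): [7, 1, 3, 5, 0, 8, 9, 6, 2, 4]
After 4 (reverse(6, 7)): [7, 1, 3, 5, 0, 8, 6, 9, 2, 4]
After 5 (swap(1, 5)): [7, 8, 3, 5, 0, 1, 6, 9, 2, 4]
After 6 (reverse(3, 7)): [7, 8, 3, 9, 6, 1, 0, 5, 2, 4]
After 7 (swap(7, 2)): [7, 8, 5, 9, 6, 1, 0, 3, 2, 4]
After 8 (swap(0, 9)): [4, 8, 5, 9, 6, 1, 0, 3, 2, 7]
After 9 (reverse(2, 3)): [4, 8, 9, 5, 6, 1, 0, 3, 2, 7]
After 10 (rotate_left(3, 7, k=3)): [4, 8, 9, 0, 3, 5, 6, 1, 2, 7]
After 11 (rotate_left(0, 7, k=6)): [6, 1, 4, 8, 9, 0, 3, 5, 2, 7]
After 12 (reverse(4, 5)): [6, 1, 4, 8, 0, 9, 3, 5, 2, 7]
After 13 (reverse(1, 7)): [6, 5, 3, 9, 0, 8, 4, 1, 2, 7]
After 14 (rotate_left(1, 6, k=5)): [6, 4, 5, 3, 9, 0, 8, 1, 2, 7]
After 15 (swap(4, 1)): [6, 9, 5, 3, 4, 0, 8, 1, 2, 7]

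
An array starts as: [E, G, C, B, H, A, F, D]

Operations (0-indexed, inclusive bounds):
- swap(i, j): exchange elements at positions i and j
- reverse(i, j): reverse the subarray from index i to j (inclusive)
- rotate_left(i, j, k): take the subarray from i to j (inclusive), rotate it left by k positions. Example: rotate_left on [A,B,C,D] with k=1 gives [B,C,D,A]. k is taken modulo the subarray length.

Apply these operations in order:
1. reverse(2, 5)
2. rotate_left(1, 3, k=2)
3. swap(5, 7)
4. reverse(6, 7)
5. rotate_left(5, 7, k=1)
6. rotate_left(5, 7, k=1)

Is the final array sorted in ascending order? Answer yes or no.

After 1 (reverse(2, 5)): [E, G, A, H, B, C, F, D]
After 2 (rotate_left(1, 3, k=2)): [E, H, G, A, B, C, F, D]
After 3 (swap(5, 7)): [E, H, G, A, B, D, F, C]
After 4 (reverse(6, 7)): [E, H, G, A, B, D, C, F]
After 5 (rotate_left(5, 7, k=1)): [E, H, G, A, B, C, F, D]
After 6 (rotate_left(5, 7, k=1)): [E, H, G, A, B, F, D, C]

Answer: no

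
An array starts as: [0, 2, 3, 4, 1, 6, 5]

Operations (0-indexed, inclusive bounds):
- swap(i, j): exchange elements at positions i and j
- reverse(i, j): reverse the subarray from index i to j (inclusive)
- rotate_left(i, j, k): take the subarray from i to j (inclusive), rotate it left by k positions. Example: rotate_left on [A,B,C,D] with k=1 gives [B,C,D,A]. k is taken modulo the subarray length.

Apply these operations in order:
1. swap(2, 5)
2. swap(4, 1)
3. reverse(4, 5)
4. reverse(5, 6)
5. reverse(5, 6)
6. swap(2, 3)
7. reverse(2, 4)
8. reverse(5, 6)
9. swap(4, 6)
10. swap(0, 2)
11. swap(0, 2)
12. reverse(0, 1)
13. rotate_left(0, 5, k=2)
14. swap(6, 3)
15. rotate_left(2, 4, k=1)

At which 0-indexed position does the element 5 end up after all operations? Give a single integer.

Answer: 6

Derivation:
After 1 (swap(2, 5)): [0, 2, 6, 4, 1, 3, 5]
After 2 (swap(4, 1)): [0, 1, 6, 4, 2, 3, 5]
After 3 (reverse(4, 5)): [0, 1, 6, 4, 3, 2, 5]
After 4 (reverse(5, 6)): [0, 1, 6, 4, 3, 5, 2]
After 5 (reverse(5, 6)): [0, 1, 6, 4, 3, 2, 5]
After 6 (swap(2, 3)): [0, 1, 4, 6, 3, 2, 5]
After 7 (reverse(2, 4)): [0, 1, 3, 6, 4, 2, 5]
After 8 (reverse(5, 6)): [0, 1, 3, 6, 4, 5, 2]
After 9 (swap(4, 6)): [0, 1, 3, 6, 2, 5, 4]
After 10 (swap(0, 2)): [3, 1, 0, 6, 2, 5, 4]
After 11 (swap(0, 2)): [0, 1, 3, 6, 2, 5, 4]
After 12 (reverse(0, 1)): [1, 0, 3, 6, 2, 5, 4]
After 13 (rotate_left(0, 5, k=2)): [3, 6, 2, 5, 1, 0, 4]
After 14 (swap(6, 3)): [3, 6, 2, 4, 1, 0, 5]
After 15 (rotate_left(2, 4, k=1)): [3, 6, 4, 1, 2, 0, 5]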